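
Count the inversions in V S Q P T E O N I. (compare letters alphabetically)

Inversions: 30

Count, for each position, how many later elements it exceeds:
V: 8
S: 6
Q: 5
P: 4
T: 4
E: 0
O: 2
N: 1
I: 0
Sum: 8 + 6 + 5 + 4 + 4 + 0 + 2 + 1 + 0 = 30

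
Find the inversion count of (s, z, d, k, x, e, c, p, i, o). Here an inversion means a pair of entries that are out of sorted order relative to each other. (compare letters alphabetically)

For each element, count later entries that are smaller:
s → d, k, e, c, p, i, o → 7
z → d, k, x, e, c, p, i, o → 8
d → c → 1
k → e, c, i → 3
x → e, c, p, i, o → 5
e → c → 1
c → none → 0
p → i, o → 2
i → none → 0
o → none → 0
Sum: 7 + 8 + 1 + 3 + 5 + 1 + 0 + 2 + 0 + 0 = 27

27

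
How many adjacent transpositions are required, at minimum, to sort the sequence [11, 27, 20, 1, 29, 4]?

Minimum adjacent swaps = number of inversions (each swap of adjacent out-of-order elements removes one inversion and no swap can remove more).
Count inversions — for each element, later elements that are smaller:
11: 1, 4 → 2
27: 20, 1, 4 → 3
20: 1, 4 → 2
1: none → 0
29: 4 → 1
4: none → 0
Total inversions: 2 + 3 + 2 + 0 + 1 + 0 = 8

8 adjacent swaps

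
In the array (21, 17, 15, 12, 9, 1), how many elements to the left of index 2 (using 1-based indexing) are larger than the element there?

The element at index 2 is 17.
Elements before it: 21
Those larger than 17: 21

1 such element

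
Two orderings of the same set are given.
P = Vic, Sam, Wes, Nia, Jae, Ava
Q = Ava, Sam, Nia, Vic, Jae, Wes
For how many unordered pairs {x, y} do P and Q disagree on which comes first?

9 disagreeing pairs

Assign each item its position (1..6) in the first ordering, then rewrite the second ordering as that position sequence:
positions: Vic→1, Sam→2, Wes→3, Nia→4, Jae→5, Ava→6
second ordering as positions: [6, 2, 4, 1, 5, 3]
Discordant pairs = inversions in this position sequence.
6: 2, 4, 1, 5, 3 → 5
2: 1 → 1
4: 1, 3 → 2
1: 0
5: 3 → 1
3: 0
Total: 5 + 1 + 2 + 0 + 1 + 0 = 9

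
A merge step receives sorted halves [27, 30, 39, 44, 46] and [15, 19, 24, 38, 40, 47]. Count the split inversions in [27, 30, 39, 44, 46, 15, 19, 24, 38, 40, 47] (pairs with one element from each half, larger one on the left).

20 cross-inversions

Take each right-half value and tally the left-half values above it:
r = 15: 27, 30, 39, 44, 46 → 5
r = 19: 27, 30, 39, 44, 46 → 5
r = 24: 27, 30, 39, 44, 46 → 5
r = 38: 39, 44, 46 → 3
r = 40: 44, 46 → 2
r = 47: none → 0
Cross-inversions: 5 + 5 + 5 + 3 + 2 + 0 = 20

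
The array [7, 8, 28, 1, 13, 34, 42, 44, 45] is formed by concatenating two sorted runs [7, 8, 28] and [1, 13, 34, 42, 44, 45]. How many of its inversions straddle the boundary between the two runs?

For each element r of the right run, count left-run elements greater than r:
r = 1: 7, 8, 28 → 3
r = 13: 28 → 1
r = 34: none → 0
r = 42: none → 0
r = 44: none → 0
r = 45: none → 0
Cross-inversions: 3 + 1 + 0 + 0 + 0 + 0 = 4

Cross-inversions: 4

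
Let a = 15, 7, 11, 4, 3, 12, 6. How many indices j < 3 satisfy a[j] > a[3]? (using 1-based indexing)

1 such element

The element at index 3 is 11.
Elements before it: 15, 7
Those larger than 11: 15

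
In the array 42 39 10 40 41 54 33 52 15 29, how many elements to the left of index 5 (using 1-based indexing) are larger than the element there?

The element at index 5 is 41.
Elements before it: 42, 39, 10, 40
Those larger than 41: 42

1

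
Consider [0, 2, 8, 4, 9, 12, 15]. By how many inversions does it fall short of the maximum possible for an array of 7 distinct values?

Maximum inversions for 7 distinct elements is C(7, 2) = 7·6/2 = 21.
Current inversions — for each element, count later smaller elements:
0: 0
2: 0
8: 1
4: 0
9: 0
12: 0
15: 0
Current total: 0 + 0 + 1 + 0 + 0 + 0 + 0 = 1
Shortfall: 21 − 1 = 20

20 inversions short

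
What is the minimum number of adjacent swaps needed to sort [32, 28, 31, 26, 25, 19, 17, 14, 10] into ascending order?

There are 35 swaps.

The minimum number of adjacent swaps to sort an array equals its inversion count, since every such swap removes exactly one inversion.
Count inversions — for each element, later elements that are smaller:
32: 28, 31, 26, 25, 19, 17, 14, 10 → 8
28: 26, 25, 19, 17, 14, 10 → 6
31: 26, 25, 19, 17, 14, 10 → 6
26: 25, 19, 17, 14, 10 → 5
25: 19, 17, 14, 10 → 4
19: 17, 14, 10 → 3
17: 14, 10 → 2
14: 10 → 1
10: none → 0
Total inversions: 8 + 6 + 6 + 5 + 4 + 3 + 2 + 1 + 0 = 35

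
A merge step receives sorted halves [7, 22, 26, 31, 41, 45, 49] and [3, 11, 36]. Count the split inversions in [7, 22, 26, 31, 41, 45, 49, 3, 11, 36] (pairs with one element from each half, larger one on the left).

Take each right-half value and tally the left-half values above it:
r = 3: 7, 22, 26, 31, 41, 45, 49 → 7
r = 11: 22, 26, 31, 41, 45, 49 → 6
r = 36: 41, 45, 49 → 3
Cross-inversions: 7 + 6 + 3 = 16

16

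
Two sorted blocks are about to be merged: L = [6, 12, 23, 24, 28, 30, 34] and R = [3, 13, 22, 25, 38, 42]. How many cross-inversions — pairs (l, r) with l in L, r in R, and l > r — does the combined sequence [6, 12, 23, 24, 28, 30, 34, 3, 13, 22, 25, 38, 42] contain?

There are 20 split inversions.

Count, for every r in R, how many entries of L exceed r:
r = 3: 6, 12, 23, 24, 28, 30, 34 → 7
r = 13: 23, 24, 28, 30, 34 → 5
r = 22: 23, 24, 28, 30, 34 → 5
r = 25: 28, 30, 34 → 3
r = 38: none → 0
r = 42: none → 0
Cross-inversions: 7 + 5 + 5 + 3 + 0 + 0 = 20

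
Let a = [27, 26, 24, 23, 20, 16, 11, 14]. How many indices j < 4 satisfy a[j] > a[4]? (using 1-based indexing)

3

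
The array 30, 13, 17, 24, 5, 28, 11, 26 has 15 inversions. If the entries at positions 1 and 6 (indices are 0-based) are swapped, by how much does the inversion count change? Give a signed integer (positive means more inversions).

-1

Positions 1 and 6 hold 13 and 11; after swapping, the array is [30, 11, 17, 24, 5, 28, 13, 26].
Element-by-element contributions:
30 → 11, 17, 24, 5, 28, 13, 26 → 7
11 → 5 → 1
17 → 5, 13 → 2
24 → 5, 13 → 2
5 → none → 0
28 → 13, 26 → 2
13 → none → 0
26 → none → 0
Sum: 7 + 1 + 2 + 2 + 0 + 2 + 0 + 0 = 14
Change: 14 − 15 = -1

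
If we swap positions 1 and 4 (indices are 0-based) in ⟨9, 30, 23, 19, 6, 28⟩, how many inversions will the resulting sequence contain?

3 inversions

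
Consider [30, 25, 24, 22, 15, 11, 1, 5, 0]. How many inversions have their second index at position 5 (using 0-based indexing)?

5 such elements

The element at index 5 is 11.
Elements before it: 30, 25, 24, 22, 15
Those larger than 11: 30, 25, 24, 22, 15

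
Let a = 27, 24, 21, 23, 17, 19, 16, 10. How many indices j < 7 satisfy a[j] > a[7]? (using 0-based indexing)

The element at index 7 is 10.
Elements before it: 27, 24, 21, 23, 17, 19, 16
Those larger than 10: 27, 24, 21, 23, 17, 19, 16

7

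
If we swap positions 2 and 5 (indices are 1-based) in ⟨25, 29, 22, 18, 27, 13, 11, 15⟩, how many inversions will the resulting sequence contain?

21 inversions

Positions 2 and 5 hold 29 and 27; after swapping, the array is [25, 27, 22, 18, 29, 13, 11, 15].
Count, for each position, how many later elements it exceeds:
25: 5
27: 5
22: 4
18: 3
29: 3
13: 1
11: 0
15: 0
Sum: 5 + 5 + 4 + 3 + 3 + 1 + 0 + 0 = 21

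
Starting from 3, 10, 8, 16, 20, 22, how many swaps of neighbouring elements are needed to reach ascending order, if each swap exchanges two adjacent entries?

Swaps: 1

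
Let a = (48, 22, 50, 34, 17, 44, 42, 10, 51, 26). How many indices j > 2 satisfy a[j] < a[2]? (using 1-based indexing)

The element at index 2 is 22.
Elements after it: 50, 34, 17, 44, 42, 10, 51, 26
Those smaller than 22: 17, 10

2 such elements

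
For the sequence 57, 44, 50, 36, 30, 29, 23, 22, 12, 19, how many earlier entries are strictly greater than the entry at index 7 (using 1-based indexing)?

6

The element at index 7 is 23.
Elements before it: 57, 44, 50, 36, 30, 29
Those larger than 23: 57, 44, 50, 36, 30, 29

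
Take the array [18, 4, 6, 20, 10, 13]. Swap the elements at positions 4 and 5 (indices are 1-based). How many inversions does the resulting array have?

Inversions: 5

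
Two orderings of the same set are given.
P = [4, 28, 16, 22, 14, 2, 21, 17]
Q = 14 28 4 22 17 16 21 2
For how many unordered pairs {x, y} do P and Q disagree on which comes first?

Assign each item its position (1..8) in the first ordering, then rewrite the second ordering as that position sequence:
positions: 4→1, 28→2, 16→3, 22→4, 14→5, 2→6, 21→7, 17→8
second ordering as positions: [5, 2, 1, 4, 8, 3, 7, 6]
Discordant pairs = inversions in this position sequence.
5: 2, 1, 4, 3 → 4
2: 1 → 1
1: 0
4: 3 → 1
8: 3, 7, 6 → 3
3: 0
7: 6 → 1
6: 0
Total: 4 + 1 + 0 + 1 + 3 + 0 + 1 + 0 = 10

10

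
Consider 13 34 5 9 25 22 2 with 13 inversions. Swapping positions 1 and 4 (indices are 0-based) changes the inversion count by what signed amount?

Positions 1 and 4 hold 34 and 25; after swapping, the array is [13, 25, 5, 9, 34, 22, 2].
For each element, count later entries that are smaller:
13 → 5, 9, 2 → 3
25 → 5, 9, 22, 2 → 4
5 → 2 → 1
9 → 2 → 1
34 → 22, 2 → 2
22 → 2 → 1
2 → none → 0
Sum: 3 + 4 + 1 + 1 + 2 + 1 + 0 = 12
Change: 12 − 13 = -1

-1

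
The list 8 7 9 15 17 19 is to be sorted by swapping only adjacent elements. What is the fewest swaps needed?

Minimum adjacent swaps = number of inversions (each swap of adjacent out-of-order elements removes one inversion and no swap can remove more).
Count inversions — for each element, later elements that are smaller:
8: 7 → 1
7: none → 0
9: none → 0
15: none → 0
17: none → 0
19: none → 0
Total inversions: 1 + 0 + 0 + 0 + 0 + 0 = 1

1 swap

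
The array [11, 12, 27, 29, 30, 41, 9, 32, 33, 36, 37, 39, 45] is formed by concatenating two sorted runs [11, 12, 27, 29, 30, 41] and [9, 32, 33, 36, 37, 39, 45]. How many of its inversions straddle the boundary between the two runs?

Cross-inversions: 11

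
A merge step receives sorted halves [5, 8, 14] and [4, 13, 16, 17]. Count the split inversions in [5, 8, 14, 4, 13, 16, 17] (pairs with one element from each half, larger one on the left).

4 split inversions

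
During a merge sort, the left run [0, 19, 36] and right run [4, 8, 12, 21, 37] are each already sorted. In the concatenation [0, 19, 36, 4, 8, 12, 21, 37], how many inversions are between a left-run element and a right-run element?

7

Take each right-half value and tally the left-half values above it:
r = 4: 19, 36 → 2
r = 8: 19, 36 → 2
r = 12: 19, 36 → 2
r = 21: 36 → 1
r = 37: none → 0
Cross-inversions: 2 + 2 + 2 + 1 + 0 = 7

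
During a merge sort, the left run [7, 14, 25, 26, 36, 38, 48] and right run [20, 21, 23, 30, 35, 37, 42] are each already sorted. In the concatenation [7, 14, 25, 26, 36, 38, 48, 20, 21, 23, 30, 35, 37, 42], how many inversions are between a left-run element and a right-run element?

Count, for every r in R, how many entries of L exceed r:
r = 20: 25, 26, 36, 38, 48 → 5
r = 21: 25, 26, 36, 38, 48 → 5
r = 23: 25, 26, 36, 38, 48 → 5
r = 30: 36, 38, 48 → 3
r = 35: 36, 38, 48 → 3
r = 37: 38, 48 → 2
r = 42: 48 → 1
Cross-inversions: 5 + 5 + 5 + 3 + 3 + 2 + 1 = 24

24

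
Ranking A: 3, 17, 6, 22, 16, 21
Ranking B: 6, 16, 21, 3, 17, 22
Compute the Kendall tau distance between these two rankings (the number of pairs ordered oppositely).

8 discordant pairs

Assign each item its position (1..6) in the first ordering, then rewrite the second ordering as that position sequence:
positions: 3→1, 17→2, 6→3, 22→4, 16→5, 21→6
second ordering as positions: [3, 5, 6, 1, 2, 4]
Discordant pairs = inversions in this position sequence.
3: 1, 2 → 2
5: 1, 2, 4 → 3
6: 1, 2, 4 → 3
1: 0
2: 0
4: 0
Total: 2 + 3 + 3 + 0 + 0 + 0 = 8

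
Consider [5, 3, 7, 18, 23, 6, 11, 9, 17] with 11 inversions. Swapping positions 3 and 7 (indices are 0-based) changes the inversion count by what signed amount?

Positions 3 and 7 hold 18 and 9; after swapping, the array is [5, 3, 7, 9, 23, 6, 11, 18, 17].
For each element, count later entries that are smaller:
5: 1
3: 0
7: 1
9: 1
23: 4
6: 0
11: 0
18: 1
17: 0
Sum: 1 + 0 + 1 + 1 + 4 + 0 + 0 + 1 + 0 = 8
Change: 8 − 11 = -3

-3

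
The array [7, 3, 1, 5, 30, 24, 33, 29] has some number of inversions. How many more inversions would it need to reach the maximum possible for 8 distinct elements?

21 inversions short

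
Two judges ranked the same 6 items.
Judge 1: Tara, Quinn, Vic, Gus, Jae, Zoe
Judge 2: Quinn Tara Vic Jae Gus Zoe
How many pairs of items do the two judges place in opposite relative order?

Assign each item its position (1..6) in the first ordering, then rewrite the second ordering as that position sequence:
positions: Tara→1, Quinn→2, Vic→3, Gus→4, Jae→5, Zoe→6
second ordering as positions: [2, 1, 3, 5, 4, 6]
Discordant pairs = inversions in this position sequence.
2: 1 → 1
1: 0
3: 0
5: 4 → 1
4: 0
6: 0
Total: 1 + 0 + 0 + 1 + 0 + 0 = 2

2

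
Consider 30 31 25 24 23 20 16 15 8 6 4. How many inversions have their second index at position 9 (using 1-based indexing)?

The element at index 9 is 8.
Elements before it: 30, 31, 25, 24, 23, 20, 16, 15
Those larger than 8: 30, 31, 25, 24, 23, 20, 16, 15

8 such elements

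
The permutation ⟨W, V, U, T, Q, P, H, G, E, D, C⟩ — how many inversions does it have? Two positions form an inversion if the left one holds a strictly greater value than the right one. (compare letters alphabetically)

There are 55 inversions.

Count, for each position, how many later elements it exceeds:
W → V, U, T, Q, P, H, G, E, D, C → 10
V → U, T, Q, P, H, G, E, D, C → 9
U → T, Q, P, H, G, E, D, C → 8
T → Q, P, H, G, E, D, C → 7
Q → P, H, G, E, D, C → 6
P → H, G, E, D, C → 5
H → G, E, D, C → 4
G → E, D, C → 3
E → D, C → 2
D → C → 1
C → none → 0
Sum: 10 + 9 + 8 + 7 + 6 + 5 + 4 + 3 + 2 + 1 + 0 = 55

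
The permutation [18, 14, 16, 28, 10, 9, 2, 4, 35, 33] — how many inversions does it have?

Element-by-element contributions:
18 → 14, 16, 10, 9, 2, 4 → 6
14 → 10, 9, 2, 4 → 4
16 → 10, 9, 2, 4 → 4
28 → 10, 9, 2, 4 → 4
10 → 9, 2, 4 → 3
9 → 2, 4 → 2
2 → none → 0
4 → none → 0
35 → 33 → 1
33 → none → 0
Sum: 6 + 4 + 4 + 4 + 3 + 2 + 0 + 0 + 1 + 0 = 24

24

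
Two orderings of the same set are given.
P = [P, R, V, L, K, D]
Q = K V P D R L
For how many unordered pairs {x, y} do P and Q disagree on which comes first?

Disagreeing pairs: 8

Assign each item its position (1..6) in the first ordering, then rewrite the second ordering as that position sequence:
positions: P→1, R→2, V→3, L→4, K→5, D→6
second ordering as positions: [5, 3, 1, 6, 2, 4]
Discordant pairs = inversions in this position sequence.
5: 3, 1, 2, 4 → 4
3: 1, 2 → 2
1: 0
6: 2, 4 → 2
2: 0
4: 0
Total: 4 + 2 + 0 + 2 + 0 + 0 = 8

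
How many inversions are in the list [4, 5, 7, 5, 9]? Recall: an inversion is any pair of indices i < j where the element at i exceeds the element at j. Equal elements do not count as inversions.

1 out-of-order pair

Element-by-element contributions:
4: 0
5: 0
7: 1
5: 0
9: 0
Sum: 0 + 0 + 1 + 0 + 0 = 1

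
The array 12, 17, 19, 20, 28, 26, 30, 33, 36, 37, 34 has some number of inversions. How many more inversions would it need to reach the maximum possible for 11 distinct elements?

52 inversions short

Maximum inversions for 11 distinct elements is C(11, 2) = 11·10/2 = 55.
Current inversions — for each element, count later smaller elements:
12: 0
17: 0
19: 0
20: 0
28: 1
26: 0
30: 0
33: 0
36: 1
37: 1
34: 0
Current total: 0 + 0 + 0 + 0 + 1 + 0 + 0 + 0 + 1 + 1 + 0 = 3
Shortfall: 55 − 3 = 52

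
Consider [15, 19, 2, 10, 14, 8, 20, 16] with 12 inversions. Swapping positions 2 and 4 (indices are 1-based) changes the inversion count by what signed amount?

Positions 2 and 4 hold 19 and 10; after swapping, the array is [15, 10, 2, 19, 14, 8, 20, 16].
For each element, count later entries that are smaller:
15: 4
10: 2
2: 0
19: 3
14: 1
8: 0
20: 1
16: 0
Sum: 4 + 2 + 0 + 3 + 1 + 0 + 1 + 0 = 11
Change: 11 − 12 = -1

-1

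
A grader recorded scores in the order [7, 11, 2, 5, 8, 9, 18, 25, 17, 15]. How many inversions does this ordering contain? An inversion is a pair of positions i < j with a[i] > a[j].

Element-by-element contributions:
7: 2
11: 4
2: 0
5: 0
8: 0
9: 0
18: 2
25: 2
17: 1
15: 0
Sum: 2 + 4 + 0 + 0 + 0 + 0 + 2 + 2 + 1 + 0 = 11

11 out-of-order pairs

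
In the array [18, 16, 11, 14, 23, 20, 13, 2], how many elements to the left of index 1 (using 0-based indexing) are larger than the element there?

The element at index 1 is 16.
Elements before it: 18
Those larger than 16: 18

1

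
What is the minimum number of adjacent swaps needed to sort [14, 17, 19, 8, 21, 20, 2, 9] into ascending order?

Adjacent swaps: 15

Each adjacent swap fixes exactly one inversion, so the minimum swap count equals the number of inversions.
Count inversions — for each element, later elements that are smaller:
14: 8, 2, 9 → 3
17: 8, 2, 9 → 3
19: 8, 2, 9 → 3
8: 2 → 1
21: 20, 2, 9 → 3
20: 2, 9 → 2
2: none → 0
9: none → 0
Total inversions: 3 + 3 + 3 + 1 + 3 + 2 + 0 + 0 = 15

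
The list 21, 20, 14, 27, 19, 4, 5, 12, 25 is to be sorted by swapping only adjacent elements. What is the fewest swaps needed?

Each adjacent swap fixes exactly one inversion, so the minimum swap count equals the number of inversions.
Count inversions — for each element, later elements that are smaller:
21: 20, 14, 19, 4, 5, 12 → 6
20: 14, 19, 4, 5, 12 → 5
14: 4, 5, 12 → 3
27: 19, 4, 5, 12, 25 → 5
19: 4, 5, 12 → 3
4: none → 0
5: none → 0
12: none → 0
25: none → 0
Total inversions: 6 + 5 + 3 + 5 + 3 + 0 + 0 + 0 + 0 = 22

22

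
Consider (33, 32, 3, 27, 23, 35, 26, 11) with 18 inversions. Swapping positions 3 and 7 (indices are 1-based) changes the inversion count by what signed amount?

+3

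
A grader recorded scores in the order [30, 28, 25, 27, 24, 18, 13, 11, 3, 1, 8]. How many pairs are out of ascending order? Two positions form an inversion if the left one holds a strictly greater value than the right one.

For each element, count later entries that are smaller:
30 → 28, 25, 27, 24, 18, 13, 11, 3, 1, 8 → 10
28 → 25, 27, 24, 18, 13, 11, 3, 1, 8 → 9
25 → 24, 18, 13, 11, 3, 1, 8 → 7
27 → 24, 18, 13, 11, 3, 1, 8 → 7
24 → 18, 13, 11, 3, 1, 8 → 6
18 → 13, 11, 3, 1, 8 → 5
13 → 11, 3, 1, 8 → 4
11 → 3, 1, 8 → 3
3 → 1 → 1
1 → none → 0
8 → none → 0
Sum: 10 + 9 + 7 + 7 + 6 + 5 + 4 + 3 + 1 + 0 + 0 = 52

52 inversions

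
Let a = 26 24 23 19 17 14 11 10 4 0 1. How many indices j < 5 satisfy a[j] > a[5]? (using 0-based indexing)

The element at index 5 is 14.
Elements before it: 26, 24, 23, 19, 17
Those larger than 14: 26, 24, 23, 19, 17

5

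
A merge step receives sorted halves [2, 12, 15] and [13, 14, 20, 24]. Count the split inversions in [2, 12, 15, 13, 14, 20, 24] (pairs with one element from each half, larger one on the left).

There are 2 split inversions.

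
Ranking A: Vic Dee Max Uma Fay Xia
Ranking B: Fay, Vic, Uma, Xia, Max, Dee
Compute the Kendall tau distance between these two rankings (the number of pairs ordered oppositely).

9 discordant pairs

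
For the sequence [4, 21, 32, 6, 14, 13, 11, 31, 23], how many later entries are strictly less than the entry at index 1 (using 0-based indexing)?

The element at index 1 is 21.
Elements after it: 32, 6, 14, 13, 11, 31, 23
Those smaller than 21: 6, 14, 13, 11

4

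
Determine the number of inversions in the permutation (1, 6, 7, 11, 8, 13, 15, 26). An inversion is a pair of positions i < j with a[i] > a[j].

Element-by-element contributions:
1 → none → 0
6 → none → 0
7 → none → 0
11 → 8 → 1
8 → none → 0
13 → none → 0
15 → none → 0
26 → none → 0
Sum: 0 + 0 + 0 + 1 + 0 + 0 + 0 + 0 = 1

1 inversion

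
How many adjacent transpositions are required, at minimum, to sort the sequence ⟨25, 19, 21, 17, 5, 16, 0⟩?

Minimum adjacent swaps = number of inversions (each swap of adjacent out-of-order elements removes one inversion and no swap can remove more).
Count inversions — for each element, later elements that are smaller:
25: 19, 21, 17, 5, 16, 0 → 6
19: 17, 5, 16, 0 → 4
21: 17, 5, 16, 0 → 4
17: 5, 16, 0 → 3
5: 0 → 1
16: 0 → 1
0: none → 0
Total inversions: 6 + 4 + 4 + 3 + 1 + 1 + 0 = 19

19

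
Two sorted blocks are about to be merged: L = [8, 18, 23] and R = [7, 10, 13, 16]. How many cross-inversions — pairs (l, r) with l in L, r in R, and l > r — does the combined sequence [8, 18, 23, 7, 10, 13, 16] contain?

There are 9 split inversions.

Take each right-half value and tally the left-half values above it:
r = 7: 8, 18, 23 → 3
r = 10: 18, 23 → 2
r = 13: 18, 23 → 2
r = 16: 18, 23 → 2
Cross-inversions: 3 + 2 + 2 + 2 = 9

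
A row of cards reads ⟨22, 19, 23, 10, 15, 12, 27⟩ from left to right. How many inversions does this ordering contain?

11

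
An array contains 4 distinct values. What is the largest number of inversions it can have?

A reversed (strictly descending) arrangement makes every pair an inversion, giving C(4, 2) inversions.
C(4, 2) = 4·3/2 = 6

6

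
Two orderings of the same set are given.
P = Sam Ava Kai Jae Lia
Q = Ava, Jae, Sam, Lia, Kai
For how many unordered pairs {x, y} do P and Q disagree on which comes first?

Assign each item its position (1..5) in the first ordering, then rewrite the second ordering as that position sequence:
positions: Sam→1, Ava→2, Kai→3, Jae→4, Lia→5
second ordering as positions: [2, 4, 1, 5, 3]
Discordant pairs = inversions in this position sequence.
2: 1 → 1
4: 1, 3 → 2
1: 0
5: 3 → 1
3: 0
Total: 1 + 2 + 0 + 1 + 0 = 4

4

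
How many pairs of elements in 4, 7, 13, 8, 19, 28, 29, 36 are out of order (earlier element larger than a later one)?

1

Sweep left to right; for each value list the smaller values that follow it:
4 → none → 0
7 → none → 0
13 → 8 → 1
8 → none → 0
19 → none → 0
28 → none → 0
29 → none → 0
36 → none → 0
Sum: 0 + 0 + 1 + 0 + 0 + 0 + 0 + 0 = 1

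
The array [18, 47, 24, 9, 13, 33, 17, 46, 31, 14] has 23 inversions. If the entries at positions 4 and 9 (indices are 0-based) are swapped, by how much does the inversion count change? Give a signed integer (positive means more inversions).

Positions 4 and 9 hold 13 and 14; after swapping, the array is [18, 47, 24, 9, 14, 33, 17, 46, 31, 13].
Count, for each position, how many later elements it exceeds:
18 → 9, 14, 17, 13 → 4
47 → 24, 9, 14, 33, 17, 46, 31, 13 → 8
24 → 9, 14, 17, 13 → 4
9 → none → 0
14 → 13 → 1
33 → 17, 31, 13 → 3
17 → 13 → 1
46 → 31, 13 → 2
31 → 13 → 1
13 → none → 0
Sum: 4 + 8 + 4 + 0 + 1 + 3 + 1 + 2 + 1 + 0 = 24
Change: 24 − 23 = +1

+1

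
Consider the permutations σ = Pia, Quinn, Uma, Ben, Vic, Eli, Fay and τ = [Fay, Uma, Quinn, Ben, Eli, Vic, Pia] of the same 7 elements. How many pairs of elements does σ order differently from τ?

13

Assign each item its position (1..7) in the first ordering, then rewrite the second ordering as that position sequence:
positions: Pia→1, Quinn→2, Uma→3, Ben→4, Vic→5, Eli→6, Fay→7
second ordering as positions: [7, 3, 2, 4, 6, 5, 1]
Discordant pairs = inversions in this position sequence.
7: 3, 2, 4, 6, 5, 1 → 6
3: 2, 1 → 2
2: 1 → 1
4: 1 → 1
6: 5, 1 → 2
5: 1 → 1
1: 0
Total: 6 + 2 + 1 + 1 + 2 + 1 + 0 = 13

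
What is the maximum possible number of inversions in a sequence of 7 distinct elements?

21 inversions

A reversed (strictly descending) arrangement makes every pair an inversion, giving C(7, 2) inversions.
C(7, 2) = 7·6/2 = 21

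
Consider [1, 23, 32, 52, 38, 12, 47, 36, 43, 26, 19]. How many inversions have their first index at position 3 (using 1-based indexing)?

The element at index 3 is 32.
Elements after it: 52, 38, 12, 47, 36, 43, 26, 19
Those smaller than 32: 12, 26, 19

3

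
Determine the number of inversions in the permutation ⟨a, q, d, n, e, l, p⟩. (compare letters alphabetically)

Sweep left to right; for each value list the smaller values that follow it:
a: 0
q: 5
d: 0
n: 2
e: 0
l: 0
p: 0
Sum: 0 + 5 + 0 + 2 + 0 + 0 + 0 = 7

7 out-of-order pairs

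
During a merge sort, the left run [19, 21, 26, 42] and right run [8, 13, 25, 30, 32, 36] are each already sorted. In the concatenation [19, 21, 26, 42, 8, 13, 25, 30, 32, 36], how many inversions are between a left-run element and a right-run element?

Cross-inversions: 13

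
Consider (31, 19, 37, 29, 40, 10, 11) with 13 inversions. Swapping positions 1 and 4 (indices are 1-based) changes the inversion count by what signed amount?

-1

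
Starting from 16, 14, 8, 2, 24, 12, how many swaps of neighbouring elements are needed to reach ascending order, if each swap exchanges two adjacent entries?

The minimum number of adjacent swaps to sort an array equals its inversion count, since every such swap removes exactly one inversion.
Count inversions — for each element, later elements that are smaller:
16: 14, 8, 2, 12 → 4
14: 8, 2, 12 → 3
8: 2 → 1
2: none → 0
24: 12 → 1
12: none → 0
Total inversions: 4 + 3 + 1 + 0 + 1 + 0 = 9

9 swaps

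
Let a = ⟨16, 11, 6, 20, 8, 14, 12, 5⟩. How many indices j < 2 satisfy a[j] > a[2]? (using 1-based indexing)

The element at index 2 is 11.
Elements before it: 16
Those larger than 11: 16

1 such element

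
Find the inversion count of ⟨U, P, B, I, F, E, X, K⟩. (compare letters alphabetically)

Sweep left to right; for each value list the smaller values that follow it:
U: 6
P: 5
B: 0
I: 2
F: 1
E: 0
X: 1
K: 0
Sum: 6 + 5 + 0 + 2 + 1 + 0 + 1 + 0 = 15

15 inversions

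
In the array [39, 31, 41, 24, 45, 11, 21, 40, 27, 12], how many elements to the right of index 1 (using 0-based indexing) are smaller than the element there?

The element at index 1 is 31.
Elements after it: 41, 24, 45, 11, 21, 40, 27, 12
Those smaller than 31: 24, 11, 21, 27, 12

5 such elements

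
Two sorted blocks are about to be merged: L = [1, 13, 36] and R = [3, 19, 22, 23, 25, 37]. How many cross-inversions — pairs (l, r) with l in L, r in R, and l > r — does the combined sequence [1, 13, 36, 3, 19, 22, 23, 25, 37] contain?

6

Count, for every r in R, how many entries of L exceed r:
r = 3: 13, 36 → 2
r = 19: 36 → 1
r = 22: 36 → 1
r = 23: 36 → 1
r = 25: 36 → 1
r = 37: none → 0
Cross-inversions: 2 + 1 + 1 + 1 + 1 + 0 = 6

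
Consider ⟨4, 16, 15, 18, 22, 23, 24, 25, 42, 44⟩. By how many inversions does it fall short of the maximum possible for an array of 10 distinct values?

Maximum inversions for 10 distinct elements is C(10, 2) = 10·9/2 = 45.
Current inversions — for each element, count later smaller elements:
4: 0
16: 1
15: 0
18: 0
22: 0
23: 0
24: 0
25: 0
42: 0
44: 0
Current total: 0 + 1 + 0 + 0 + 0 + 0 + 0 + 0 + 0 + 0 = 1
Shortfall: 45 − 1 = 44

44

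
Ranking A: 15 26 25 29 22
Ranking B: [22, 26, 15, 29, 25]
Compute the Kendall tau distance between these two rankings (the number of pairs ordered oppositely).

6 discordant pairs

Assign each item its position (1..5) in the first ordering, then rewrite the second ordering as that position sequence:
positions: 15→1, 26→2, 25→3, 29→4, 22→5
second ordering as positions: [5, 2, 1, 4, 3]
Discordant pairs = inversions in this position sequence.
5: 2, 1, 4, 3 → 4
2: 1 → 1
1: 0
4: 3 → 1
3: 0
Total: 4 + 1 + 0 + 1 + 0 = 6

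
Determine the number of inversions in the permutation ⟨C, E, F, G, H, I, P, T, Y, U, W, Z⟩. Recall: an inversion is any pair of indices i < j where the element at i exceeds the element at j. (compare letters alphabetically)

Count, for each position, how many later elements it exceeds:
C: 0
E: 0
F: 0
G: 0
H: 0
I: 0
P: 0
T: 0
Y: 2
U: 0
W: 0
Z: 0
Sum: 0 + 0 + 0 + 0 + 0 + 0 + 0 + 0 + 2 + 0 + 0 + 0 = 2

2 out-of-order pairs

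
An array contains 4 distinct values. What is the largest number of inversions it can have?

There are 6 inversions.

The maximum occurs when the array is in strictly decreasing order: every one of the C(4, 2) pairs is inverted.
C(4, 2) = 4·3/2 = 6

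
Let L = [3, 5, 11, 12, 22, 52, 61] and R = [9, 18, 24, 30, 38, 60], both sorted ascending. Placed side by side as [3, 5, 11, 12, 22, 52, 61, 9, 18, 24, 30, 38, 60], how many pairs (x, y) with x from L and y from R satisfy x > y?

For each element r of the right run, count left-run elements greater than r:
r = 9: 11, 12, 22, 52, 61 → 5
r = 18: 22, 52, 61 → 3
r = 24: 52, 61 → 2
r = 30: 52, 61 → 2
r = 38: 52, 61 → 2
r = 60: 61 → 1
Cross-inversions: 5 + 3 + 2 + 2 + 2 + 1 = 15

15 split inversions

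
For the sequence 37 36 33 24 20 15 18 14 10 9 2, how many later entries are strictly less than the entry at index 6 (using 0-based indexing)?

The element at index 6 is 18.
Elements after it: 14, 10, 9, 2
Those smaller than 18: 14, 10, 9, 2

4 such elements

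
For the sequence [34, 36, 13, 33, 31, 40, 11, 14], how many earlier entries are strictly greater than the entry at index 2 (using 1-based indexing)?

The element at index 2 is 36.
Elements before it: 34
None of them are larger than 36.

0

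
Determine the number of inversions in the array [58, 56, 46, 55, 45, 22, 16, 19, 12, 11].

Inversions: 43

For each element, count later entries that are smaller:
58: 9
56: 8
46: 6
55: 6
45: 5
22: 4
16: 2
19: 2
12: 1
11: 0
Sum: 9 + 8 + 6 + 6 + 5 + 4 + 2 + 2 + 1 + 0 = 43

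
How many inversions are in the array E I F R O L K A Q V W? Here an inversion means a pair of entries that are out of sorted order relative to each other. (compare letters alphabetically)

Sweep left to right; for each value list the smaller values that follow it:
E → A → 1
I → F, A → 2
F → A → 1
R → O, L, K, A, Q → 5
O → L, K, A → 3
L → K, A → 2
K → A → 1
A → none → 0
Q → none → 0
V → none → 0
W → none → 0
Sum: 1 + 2 + 1 + 5 + 3 + 2 + 1 + 0 + 0 + 0 + 0 = 15

Inversions: 15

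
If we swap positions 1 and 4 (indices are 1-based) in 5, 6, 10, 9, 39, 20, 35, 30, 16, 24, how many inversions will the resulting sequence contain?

Positions 1 and 4 hold 5 and 9; after swapping, the array is [9, 6, 10, 5, 39, 20, 35, 30, 16, 24].
Element-by-element contributions:
9 → 6, 5 → 2
6 → 5 → 1
10 → 5 → 1
5 → none → 0
39 → 20, 35, 30, 16, 24 → 5
20 → 16 → 1
35 → 30, 16, 24 → 3
30 → 16, 24 → 2
16 → none → 0
24 → none → 0
Sum: 2 + 1 + 1 + 0 + 5 + 1 + 3 + 2 + 0 + 0 = 15

15 inversions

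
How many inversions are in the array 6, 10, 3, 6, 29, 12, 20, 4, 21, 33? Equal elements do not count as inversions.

There are 12 out-of-order pairs.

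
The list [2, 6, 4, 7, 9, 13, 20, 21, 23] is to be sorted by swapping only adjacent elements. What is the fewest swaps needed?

1 swap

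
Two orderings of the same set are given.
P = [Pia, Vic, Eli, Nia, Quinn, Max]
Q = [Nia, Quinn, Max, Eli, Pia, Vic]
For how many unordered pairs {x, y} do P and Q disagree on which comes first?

There are 11 disagreeing pairs.

Assign each item its position (1..6) in the first ordering, then rewrite the second ordering as that position sequence:
positions: Pia→1, Vic→2, Eli→3, Nia→4, Quinn→5, Max→6
second ordering as positions: [4, 5, 6, 3, 1, 2]
Discordant pairs = inversions in this position sequence.
4: 3, 1, 2 → 3
5: 3, 1, 2 → 3
6: 3, 1, 2 → 3
3: 1, 2 → 2
1: 0
2: 0
Total: 3 + 3 + 3 + 2 + 0 + 0 = 11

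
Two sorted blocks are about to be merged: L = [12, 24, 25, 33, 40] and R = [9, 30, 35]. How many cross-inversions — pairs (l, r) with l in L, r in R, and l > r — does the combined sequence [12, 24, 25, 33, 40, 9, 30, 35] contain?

There are 8 cross-inversions.

For each element r of the right run, count left-run elements greater than r:
r = 9: 12, 24, 25, 33, 40 → 5
r = 30: 33, 40 → 2
r = 35: 40 → 1
Cross-inversions: 5 + 2 + 1 = 8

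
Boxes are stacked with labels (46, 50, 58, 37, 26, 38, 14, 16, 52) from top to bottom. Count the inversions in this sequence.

23 inversions

For each element, count later entries that are smaller:
46 → 37, 26, 38, 14, 16 → 5
50 → 37, 26, 38, 14, 16 → 5
58 → 37, 26, 38, 14, 16, 52 → 6
37 → 26, 14, 16 → 3
26 → 14, 16 → 2
38 → 14, 16 → 2
14 → none → 0
16 → none → 0
52 → none → 0
Sum: 5 + 5 + 6 + 3 + 2 + 2 + 0 + 0 + 0 = 23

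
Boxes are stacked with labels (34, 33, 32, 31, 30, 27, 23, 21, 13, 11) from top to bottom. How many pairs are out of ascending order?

45 out-of-order pairs

Element-by-element contributions:
34: 9
33: 8
32: 7
31: 6
30: 5
27: 4
23: 3
21: 2
13: 1
11: 0
Sum: 9 + 8 + 7 + 6 + 5 + 4 + 3 + 2 + 1 + 0 = 45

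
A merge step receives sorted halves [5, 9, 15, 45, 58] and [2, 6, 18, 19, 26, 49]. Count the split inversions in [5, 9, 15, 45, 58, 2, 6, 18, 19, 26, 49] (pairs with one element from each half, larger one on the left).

Count, for every r in R, how many entries of L exceed r:
r = 2: 5, 9, 15, 45, 58 → 5
r = 6: 9, 15, 45, 58 → 4
r = 18: 45, 58 → 2
r = 19: 45, 58 → 2
r = 26: 45, 58 → 2
r = 49: 58 → 1
Cross-inversions: 5 + 4 + 2 + 2 + 2 + 1 = 16

16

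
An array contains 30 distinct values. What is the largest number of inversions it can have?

435 inversions

A reversed (strictly descending) arrangement makes every pair an inversion, giving C(30, 2) inversions.
C(30, 2) = 30·29/2 = 435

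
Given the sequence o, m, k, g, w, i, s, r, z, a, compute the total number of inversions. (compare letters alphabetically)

There are 22 inversions.

Count, for each position, how many later elements it exceeds:
o: 5
m: 4
k: 3
g: 1
w: 4
i: 1
s: 2
r: 1
z: 1
a: 0
Sum: 5 + 4 + 3 + 1 + 4 + 1 + 2 + 1 + 1 + 0 = 22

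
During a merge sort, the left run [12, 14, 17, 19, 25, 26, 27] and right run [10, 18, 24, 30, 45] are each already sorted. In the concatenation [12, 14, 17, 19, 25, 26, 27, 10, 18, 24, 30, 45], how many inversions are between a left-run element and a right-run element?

14 cross-inversions

Count, for every r in R, how many entries of L exceed r:
r = 10: 12, 14, 17, 19, 25, 26, 27 → 7
r = 18: 19, 25, 26, 27 → 4
r = 24: 25, 26, 27 → 3
r = 30: none → 0
r = 45: none → 0
Cross-inversions: 7 + 4 + 3 + 0 + 0 = 14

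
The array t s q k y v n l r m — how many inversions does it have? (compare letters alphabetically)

29

Sweep left to right; for each value list the smaller values that follow it:
t → s, q, k, n, l, r, m → 7
s → q, k, n, l, r, m → 6
q → k, n, l, m → 4
k → none → 0
y → v, n, l, r, m → 5
v → n, l, r, m → 4
n → l, m → 2
l → none → 0
r → m → 1
m → none → 0
Sum: 7 + 6 + 4 + 0 + 5 + 4 + 2 + 0 + 1 + 0 = 29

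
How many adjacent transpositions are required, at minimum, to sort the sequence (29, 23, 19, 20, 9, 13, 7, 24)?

The minimum number of adjacent swaps to sort an array equals its inversion count, since every such swap removes exactly one inversion.
Count inversions — for each element, later elements that are smaller:
29: 23, 19, 20, 9, 13, 7, 24 → 7
23: 19, 20, 9, 13, 7 → 5
19: 9, 13, 7 → 3
20: 9, 13, 7 → 3
9: 7 → 1
13: 7 → 1
7: none → 0
24: none → 0
Total inversions: 7 + 5 + 3 + 3 + 1 + 1 + 0 + 0 = 20

Adjacent swaps: 20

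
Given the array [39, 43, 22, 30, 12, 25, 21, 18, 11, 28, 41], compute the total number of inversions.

Count, for each position, how many later elements it exceeds:
39 → 22, 30, 12, 25, 21, 18, 11, 28 → 8
43 → 22, 30, 12, 25, 21, 18, 11, 28, 41 → 9
22 → 12, 21, 18, 11 → 4
30 → 12, 25, 21, 18, 11, 28 → 6
12 → 11 → 1
25 → 21, 18, 11 → 3
21 → 18, 11 → 2
18 → 11 → 1
11 → none → 0
28 → none → 0
41 → none → 0
Sum: 8 + 9 + 4 + 6 + 1 + 3 + 2 + 1 + 0 + 0 + 0 = 34

There are 34 inversions.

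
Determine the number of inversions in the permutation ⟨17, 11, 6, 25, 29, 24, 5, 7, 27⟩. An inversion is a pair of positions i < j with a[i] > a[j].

17

Sweep left to right; for each value list the smaller values that follow it:
17 → 11, 6, 5, 7 → 4
11 → 6, 5, 7 → 3
6 → 5 → 1
25 → 24, 5, 7 → 3
29 → 24, 5, 7, 27 → 4
24 → 5, 7 → 2
5 → none → 0
7 → none → 0
27 → none → 0
Sum: 4 + 3 + 1 + 3 + 4 + 2 + 0 + 0 + 0 = 17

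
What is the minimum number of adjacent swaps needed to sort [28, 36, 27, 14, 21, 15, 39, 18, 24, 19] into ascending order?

The minimum number of adjacent swaps to sort an array equals its inversion count, since every such swap removes exactly one inversion.
Count inversions — for each element, later elements that are smaller:
28: 27, 14, 21, 15, 18, 24, 19 → 7
36: 27, 14, 21, 15, 18, 24, 19 → 7
27: 14, 21, 15, 18, 24, 19 → 6
14: none → 0
21: 15, 18, 19 → 3
15: none → 0
39: 18, 24, 19 → 3
18: none → 0
24: 19 → 1
19: none → 0
Total inversions: 7 + 7 + 6 + 0 + 3 + 0 + 3 + 0 + 1 + 0 = 27

27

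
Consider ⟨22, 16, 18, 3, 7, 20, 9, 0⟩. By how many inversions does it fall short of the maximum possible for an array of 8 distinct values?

Maximum inversions for 8 distinct elements is C(8, 2) = 8·7/2 = 28.
Current inversions — for each element, count later smaller elements:
22: 7
16: 4
18: 4
3: 1
7: 1
20: 2
9: 1
0: 0
Current total: 7 + 4 + 4 + 1 + 1 + 2 + 1 + 0 = 20
Shortfall: 28 − 20 = 8

8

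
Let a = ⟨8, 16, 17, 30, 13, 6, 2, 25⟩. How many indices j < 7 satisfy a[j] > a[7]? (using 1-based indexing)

The element at index 7 is 2.
Elements before it: 8, 16, 17, 30, 13, 6
Those larger than 2: 8, 16, 17, 30, 13, 6

6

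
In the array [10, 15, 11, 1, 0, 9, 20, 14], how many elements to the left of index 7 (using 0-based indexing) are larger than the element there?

The element at index 7 is 14.
Elements before it: 10, 15, 11, 1, 0, 9, 20
Those larger than 14: 15, 20

2 such elements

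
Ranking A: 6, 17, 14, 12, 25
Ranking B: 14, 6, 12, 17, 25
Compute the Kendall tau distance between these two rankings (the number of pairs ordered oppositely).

3 discordant pairs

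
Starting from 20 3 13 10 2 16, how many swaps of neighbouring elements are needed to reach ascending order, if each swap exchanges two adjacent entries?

The minimum number of adjacent swaps to sort an array equals its inversion count, since every such swap removes exactly one inversion.
Count inversions — for each element, later elements that are smaller:
20: 3, 13, 10, 2, 16 → 5
3: 2 → 1
13: 10, 2 → 2
10: 2 → 1
2: none → 0
16: none → 0
Total inversions: 5 + 1 + 2 + 1 + 0 + 0 = 9

9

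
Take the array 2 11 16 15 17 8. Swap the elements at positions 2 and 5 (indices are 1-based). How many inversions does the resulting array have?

10

Positions 2 and 5 hold 11 and 17; after swapping, the array is [2, 17, 16, 15, 11, 8].
Count, for each position, how many later elements it exceeds:
2 → none → 0
17 → 16, 15, 11, 8 → 4
16 → 15, 11, 8 → 3
15 → 11, 8 → 2
11 → 8 → 1
8 → none → 0
Sum: 0 + 4 + 3 + 2 + 1 + 0 = 10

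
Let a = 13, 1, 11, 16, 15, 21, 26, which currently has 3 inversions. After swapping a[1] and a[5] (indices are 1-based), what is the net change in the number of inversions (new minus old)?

+1

Positions 1 and 5 hold 13 and 15; after swapping, the array is [15, 1, 11, 16, 13, 21, 26].
For each element, count later entries that are smaller:
15 → 1, 11, 13 → 3
1 → none → 0
11 → none → 0
16 → 13 → 1
13 → none → 0
21 → none → 0
26 → none → 0
Sum: 3 + 0 + 0 + 1 + 0 + 0 + 0 = 4
Change: 4 − 3 = +1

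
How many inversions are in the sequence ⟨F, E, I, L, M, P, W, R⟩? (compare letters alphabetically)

Sweep left to right; for each value list the smaller values that follow it:
F: 1
E: 0
I: 0
L: 0
M: 0
P: 0
W: 1
R: 0
Sum: 1 + 0 + 0 + 0 + 0 + 0 + 1 + 0 = 2

2 out-of-order pairs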